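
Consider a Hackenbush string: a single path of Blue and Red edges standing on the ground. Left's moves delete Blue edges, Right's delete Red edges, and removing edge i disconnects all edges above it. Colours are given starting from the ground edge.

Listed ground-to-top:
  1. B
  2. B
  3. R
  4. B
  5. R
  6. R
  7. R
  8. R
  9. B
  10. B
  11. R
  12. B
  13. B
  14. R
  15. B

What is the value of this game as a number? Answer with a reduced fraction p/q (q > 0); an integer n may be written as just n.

Prefix values for B B R B R R R R B B R B B R B via {L|R} + simplicity:
1 of 15 · B · max L 0 · min R +∞ ⇒ 1
2 of 15 · BB · max L 1 · min R +∞ ⇒ 2
3 of 15 · BBR · max L 1 · min R 2 ⇒ 3/2
4 of 15 · BBRB · max L 3/2 · min R 2 ⇒ 7/4
5 of 15 · BBRBR · max L 3/2 · min R 7/4 ⇒ 13/8
6 of 15 · BBRBRR · max L 3/2 · min R 13/8 ⇒ 25/16
7 of 15 · BBRBRRR · max L 3/2 · min R 25/16 ⇒ 49/32
8 of 15 · BBRBRRRR · max L 3/2 · min R 49/32 ⇒ 97/64
9 of 15 · BBRBRRRRB · max L 97/64 · min R 49/32 ⇒ 195/128
10 of 15 · BBRBRRRRBB · max L 195/128 · min R 49/32 ⇒ 391/256
11 of 15 · BBRBRRRRBBR · max L 195/128 · min R 391/256 ⇒ 781/512
12 of 15 · BBRBRRRRBBRB · max L 781/512 · min R 391/256 ⇒ 1563/1024
13 of 15 · BBRBRRRRBBRBB · max L 1563/1024 · min R 391/256 ⇒ 3127/2048
14 of 15 · BBRBRRRRBBRBBR · max L 1563/1024 · min R 3127/2048 ⇒ 6253/4096
15 of 15 · BBRBRRRRBBRBBRB · max L 6253/4096 · min R 3127/2048 ⇒ 12507/8192

12507/8192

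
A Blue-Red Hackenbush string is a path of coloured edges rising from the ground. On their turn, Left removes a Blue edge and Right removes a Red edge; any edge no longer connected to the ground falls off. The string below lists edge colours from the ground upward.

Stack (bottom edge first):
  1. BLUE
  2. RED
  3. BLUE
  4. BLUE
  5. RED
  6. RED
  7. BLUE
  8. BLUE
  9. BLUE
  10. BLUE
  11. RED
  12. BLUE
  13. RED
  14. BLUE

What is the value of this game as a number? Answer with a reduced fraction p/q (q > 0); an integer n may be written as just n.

step 1: add BLUE to get B; options L={ 0 } R={ ∅ } — 1
step 2: add RED to get BR; options L={ 0 } R={ 1 } — 1/2
step 3: add BLUE to get BRB; options L={ 0 1/2 } R={ 1 } — 3/4
step 4: add BLUE to get BRBB; options L={ 0 1/2 3/4 } R={ 1 } — 7/8
step 5: add RED to get BRBBR; options L={ 0 1/2 3/4 } R={ 7/8 1 } — 13/16
step 6: add RED to get BRBBRR; options L={ 0 1/2 3/4 } R={ 13/16 7/8 1 } — 25/32
step 7: add BLUE to get BRBBRRB; options L={ 0 1/2 3/4 25/32 } R={ 13/16 7/8 1 } — 51/64
step 8: add BLUE to get BRBBRRBB; options L={ 0 1/2 3/4 25/32 51/64 } R={ 13/16 7/8 1 } — 103/128
step 9: add BLUE to get BRBBRRBBB; options L={ 0 1/2 3/4 25/32 51/64 103/128 } R={ 13/16 7/8 1 } — 207/256
step 10: add BLUE to get BRBBRRBBBB; options L={ 0 1/2 3/4 25/32 51/64 103/128 207/256 } R={ 13/16 7/8 1 } — 415/512
step 11: add RED to get BRBBRRBBBBR; options L={ 0 1/2 3/4 25/32 51/64 103/128 207/256 } R={ 415/512 13/16 7/8 1 } — 829/1024
step 12: add BLUE to get BRBBRRBBBBRB; options L={ 0 1/2 3/4 25/32 51/64 103/128 207/256 829/1024 } R={ 415/512 13/16 7/8 1 } — 1659/2048
step 13: add RED to get BRBBRRBBBBRBR; options L={ 0 1/2 3/4 25/32 51/64 103/128 207/256 829/1024 } R={ 1659/2048 415/512 13/16 7/8 1 } — 3317/4096
step 14: add BLUE to get BRBBRRBBBBRBRB; options L={ 0 1/2 3/4 25/32 51/64 103/128 207/256 829/1024 3317/4096 } R={ 1659/2048 415/512 13/16 7/8 1 } — 6635/8192

6635/8192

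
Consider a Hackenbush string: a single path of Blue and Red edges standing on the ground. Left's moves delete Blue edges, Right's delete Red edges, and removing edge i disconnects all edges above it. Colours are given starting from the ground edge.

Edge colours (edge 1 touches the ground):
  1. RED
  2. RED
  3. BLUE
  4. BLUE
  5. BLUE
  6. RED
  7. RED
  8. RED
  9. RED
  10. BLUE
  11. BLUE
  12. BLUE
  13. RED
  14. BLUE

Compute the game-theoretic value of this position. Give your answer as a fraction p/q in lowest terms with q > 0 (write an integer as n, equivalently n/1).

-5061/4096

Recurse on prefixes of the 14-edge string RED RED BLUE BLUE BLUE RED RED RED RED BLUE BLUE BLUE RED BLUE:
1 of 14 · R · max L −∞ · min R 0 ⇒ -1
2 of 14 · RR · max L −∞ · min R -1 ⇒ -2
3 of 14 · RRB · max L -2 · min R -1 ⇒ -3/2
4 of 14 · RRBB · max L -3/2 · min R -1 ⇒ -5/4
5 of 14 · RRBBB · max L -5/4 · min R -1 ⇒ -9/8
6 of 14 · RRBBBR · max L -5/4 · min R -9/8 ⇒ -19/16
7 of 14 · RRBBBRR · max L -5/4 · min R -19/16 ⇒ -39/32
8 of 14 · RRBBBRRR · max L -5/4 · min R -39/32 ⇒ -79/64
9 of 14 · RRBBBRRRR · max L -5/4 · min R -79/64 ⇒ -159/128
10 of 14 · RRBBBRRRRB · max L -159/128 · min R -79/64 ⇒ -317/256
11 of 14 · RRBBBRRRRBB · max L -317/256 · min R -79/64 ⇒ -633/512
12 of 14 · RRBBBRRRRBBB · max L -633/512 · min R -79/64 ⇒ -1265/1024
13 of 14 · RRBBBRRRRBBBR · max L -633/512 · min R -1265/1024 ⇒ -2531/2048
14 of 14 · RRBBBRRRRBBBRB · max L -2531/2048 · min R -1265/1024 ⇒ -5061/4096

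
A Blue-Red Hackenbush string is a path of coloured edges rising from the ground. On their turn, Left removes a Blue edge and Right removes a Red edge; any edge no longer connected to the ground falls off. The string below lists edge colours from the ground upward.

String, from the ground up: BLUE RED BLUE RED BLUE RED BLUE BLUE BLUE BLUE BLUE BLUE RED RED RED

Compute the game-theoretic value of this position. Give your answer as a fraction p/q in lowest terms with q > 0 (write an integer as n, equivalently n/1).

step 1: add BLUE to get B; options L={ 0 } R={ — } → 1
step 2: add RED to get BR; options L={ 0 } R={ 1 } → 1/2
step 3: add BLUE to get BRB; options L={ 0 1/2 } R={ 1 } → 3/4
step 4: add RED to get BRBR; options L={ 0 1/2 } R={ 3/4 1 } → 5/8
step 5: add BLUE to get BRBRB; options L={ 0 1/2 5/8 } R={ 3/4 1 } → 11/16
step 6: add RED to get BRBRBR; options L={ 0 1/2 5/8 } R={ 11/16 3/4 1 } → 21/32
step 7: add BLUE to get BRBRBRB; options L={ 0 1/2 5/8 21/32 } R={ 11/16 3/4 1 } → 43/64
step 8: add BLUE to get BRBRBRBB; options L={ 0 1/2 5/8 21/32 43/64 } R={ 11/16 3/4 1 } → 87/128
step 9: add BLUE to get BRBRBRBBB; options L={ 0 1/2 5/8 21/32 43/64 87/128 } R={ 11/16 3/4 1 } → 175/256
step 10: add BLUE to get BRBRBRBBBB; options L={ 0 1/2 5/8 21/32 43/64 87/128 175/256 } R={ 11/16 3/4 1 } → 351/512
step 11: add BLUE to get BRBRBRBBBBB; options L={ 0 1/2 5/8 21/32 43/64 87/128 175/256 351/512 } R={ 11/16 3/4 1 } → 703/1024
step 12: add BLUE to get BRBRBRBBBBBB; options L={ 0 1/2 5/8 21/32 43/64 87/128 175/256 351/512 703/1024 } R={ 11/16 3/4 1 } → 1407/2048
step 13: add RED to get BRBRBRBBBBBBR; options L={ 0 1/2 5/8 21/32 43/64 87/128 175/256 351/512 703/1024 } R={ 1407/2048 11/16 3/4 1 } → 2813/4096
step 14: add RED to get BRBRBRBBBBBBRR; options L={ 0 1/2 5/8 21/32 43/64 87/128 175/256 351/512 703/1024 } R={ 2813/4096 1407/2048 11/16 3/4 1 } → 5625/8192
step 15: add RED to get BRBRBRBBBBBBRRR; options L={ 0 1/2 5/8 21/32 43/64 87/128 175/256 351/512 703/1024 } R={ 5625/8192 2813/4096 1407/2048 11/16 3/4 1 } → 11249/16384

11249/16384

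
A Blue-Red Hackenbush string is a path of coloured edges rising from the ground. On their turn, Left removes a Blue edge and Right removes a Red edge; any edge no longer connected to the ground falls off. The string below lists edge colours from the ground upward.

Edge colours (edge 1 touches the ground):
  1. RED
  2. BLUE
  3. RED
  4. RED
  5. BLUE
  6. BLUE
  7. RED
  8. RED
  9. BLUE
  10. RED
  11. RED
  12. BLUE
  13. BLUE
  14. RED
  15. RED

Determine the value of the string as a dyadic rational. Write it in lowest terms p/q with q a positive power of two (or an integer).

-13159/16384

Build g(s[:k]) for k = 1..15, string s = RED BLUE RED RED BLUE BLUE RED RED BLUE RED RED BLUE BLUE RED RED.
step 1: add RED to get R; options L={ ∅ } R={ 0 } gives -1
step 2: add BLUE to get RB; options L={ -1 } R={ 0 } gives -1/2
step 3: add RED to get RBR; options L={ -1 } R={ -1/2; 0 } gives -3/4
step 4: add RED to get RBRR; options L={ -1 } R={ -3/4; -1/2; 0 } gives -7/8
step 5: add BLUE to get RBRRB; options L={ -1; -7/8 } R={ -3/4; -1/2; 0 } gives -13/16
step 6: add BLUE to get RBRRBB; options L={ -1; -7/8; -13/16 } R={ -3/4; -1/2; 0 } gives -25/32
step 7: add RED to get RBRRBBR; options L={ -1; -7/8; -13/16 } R={ -25/32; -3/4; -1/2; 0 } gives -51/64
step 8: add RED to get RBRRBBRR; options L={ -1; -7/8; -13/16 } R={ -51/64; -25/32; -3/4; -1/2; 0 } gives -103/128
step 9: add BLUE to get RBRRBBRRB; options L={ -1; -7/8; -13/16; -103/128 } R={ -51/64; -25/32; -3/4; -1/2; 0 } gives -205/256
step 10: add RED to get RBRRBBRRBR; options L={ -1; -7/8; -13/16; -103/128 } R={ -205/256; -51/64; -25/32; -3/4; -1/2; 0 } gives -411/512
step 11: add RED to get RBRRBBRRBRR; options L={ -1; -7/8; -13/16; -103/128 } R={ -411/512; -205/256; -51/64; -25/32; -3/4; -1/2; 0 } gives -823/1024
step 12: add BLUE to get RBRRBBRRBRRB; options L={ -1; -7/8; -13/16; -103/128; -823/1024 } R={ -411/512; -205/256; -51/64; -25/32; -3/4; -1/2; 0 } gives -1645/2048
step 13: add BLUE to get RBRRBBRRBRRBB; options L={ -1; -7/8; -13/16; -103/128; -823/1024; -1645/2048 } R={ -411/512; -205/256; -51/64; -25/32; -3/4; -1/2; 0 } gives -3289/4096
step 14: add RED to get RBRRBBRRBRRBBR; options L={ -1; -7/8; -13/16; -103/128; -823/1024; -1645/2048 } R={ -3289/4096; -411/512; -205/256; -51/64; -25/32; -3/4; -1/2; 0 } gives -6579/8192
step 15: add RED to get RBRRBBRRBRRBBRR; options L={ -1; -7/8; -13/16; -103/128; -823/1024; -1645/2048 } R={ -6579/8192; -3289/4096; -411/512; -205/256; -51/64; -25/32; -3/4; -1/2; 0 } gives -13159/16384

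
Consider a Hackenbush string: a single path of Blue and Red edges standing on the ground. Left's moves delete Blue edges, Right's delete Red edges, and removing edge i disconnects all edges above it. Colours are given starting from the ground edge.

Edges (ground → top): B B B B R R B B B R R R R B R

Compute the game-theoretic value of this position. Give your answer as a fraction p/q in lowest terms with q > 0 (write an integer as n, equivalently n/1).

g(B) = { 0 | ∅ } gives 1
g(BB) = { 0; 1 | ∅ } gives 2
g(BBB) = { 0; 1; 2 | ∅ } gives 3
g(BBBB) = { 0; 1; 2; 3 | ∅ } gives 4
g(BBBBR) = { 0; 1; 2; 3 | 4 } gives 7/2
g(BBBBRR) = { 0; 1; 2; 3 | 7/2; 4 } gives 13/4
g(BBBBRRB) = { 0; 1; 2; 3; 13/4 | 7/2; 4 } gives 27/8
g(BBBBRRBB) = { 0; 1; 2; 3; 13/4; 27/8 | 7/2; 4 } gives 55/16
g(BBBBRRBBB) = { 0; 1; 2; 3; 13/4; 27/8; 55/16 | 7/2; 4 } gives 111/32
g(BBBBRRBBBR) = { 0; 1; 2; 3; 13/4; 27/8; 55/16 | 111/32; 7/2; 4 } gives 221/64
g(BBBBRRBBBRR) = { 0; 1; 2; 3; 13/4; 27/8; 55/16 | 221/64; 111/32; 7/2; 4 } gives 441/128
g(BBBBRRBBBRRR) = { 0; 1; 2; 3; 13/4; 27/8; 55/16 | 441/128; 221/64; 111/32; 7/2; 4 } gives 881/256
g(BBBBRRBBBRRRR) = { 0; 1; 2; 3; 13/4; 27/8; 55/16 | 881/256; 441/128; 221/64; 111/32; 7/2; 4 } gives 1761/512
g(BBBBRRBBBRRRRB) = { 0; 1; 2; 3; 13/4; 27/8; 55/16; 1761/512 | 881/256; 441/128; 221/64; 111/32; 7/2; 4 } gives 3523/1024
g(BBBBRRBBBRRRRBR) = { 0; 1; 2; 3; 13/4; 27/8; 55/16; 1761/512 | 3523/1024; 881/256; 441/128; 221/64; 111/32; 7/2; 4 } gives 7045/2048

7045/2048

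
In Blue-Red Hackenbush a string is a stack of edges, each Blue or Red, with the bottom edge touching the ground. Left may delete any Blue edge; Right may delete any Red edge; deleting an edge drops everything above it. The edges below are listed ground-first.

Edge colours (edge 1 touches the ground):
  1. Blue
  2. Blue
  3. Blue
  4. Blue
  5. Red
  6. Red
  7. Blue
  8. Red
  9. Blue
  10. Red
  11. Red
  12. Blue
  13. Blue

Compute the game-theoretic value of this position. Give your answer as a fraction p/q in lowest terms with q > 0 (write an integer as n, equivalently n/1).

1703/512

Build g(s[:k]) for k = 1..13, string s = Blue Blue Blue Blue Red Red Blue Red Blue Red Red Blue Blue.
g_1 [B]  L=[0]  R=[(no moves)]  gives 1
g_2 [BB]  L=[0; 1]  R=[(no moves)]  gives 2
g_3 [BBB]  L=[0; 1; 2]  R=[(no moves)]  gives 3
g_4 [BBBB]  L=[0; 1; 2; 3]  R=[(no moves)]  gives 4
g_5 [BBBBR]  L=[0; 1; 2; 3]  R=[4]  gives 7/2
g_6 [BBBBRR]  L=[0; 1; 2; 3]  R=[7/2; 4]  gives 13/4
g_7 [BBBBRRB]  L=[0; 1; 2; 3; 13/4]  R=[7/2; 4]  gives 27/8
g_8 [BBBBRRBR]  L=[0; 1; 2; 3; 13/4]  R=[27/8; 7/2; 4]  gives 53/16
g_9 [BBBBRRBRB]  L=[0; 1; 2; 3; 13/4; 53/16]  R=[27/8; 7/2; 4]  gives 107/32
g_10 [BBBBRRBRBR]  L=[0; 1; 2; 3; 13/4; 53/16]  R=[107/32; 27/8; 7/2; 4]  gives 213/64
g_11 [BBBBRRBRBRR]  L=[0; 1; 2; 3; 13/4; 53/16]  R=[213/64; 107/32; 27/8; 7/2; 4]  gives 425/128
g_12 [BBBBRRBRBRRB]  L=[0; 1; 2; 3; 13/4; 53/16; 425/128]  R=[213/64; 107/32; 27/8; 7/2; 4]  gives 851/256
g_13 [BBBBRRBRBRRBB]  L=[0; 1; 2; 3; 13/4; 53/16; 425/128; 851/256]  R=[213/64; 107/32; 27/8; 7/2; 4]  gives 1703/512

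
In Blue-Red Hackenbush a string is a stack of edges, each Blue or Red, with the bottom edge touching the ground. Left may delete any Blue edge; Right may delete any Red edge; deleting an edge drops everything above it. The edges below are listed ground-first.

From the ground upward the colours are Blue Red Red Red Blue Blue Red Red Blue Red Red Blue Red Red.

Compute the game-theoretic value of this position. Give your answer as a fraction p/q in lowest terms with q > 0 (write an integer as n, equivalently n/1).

1609/8192

G_1 [B]  L=[0]  R=[]  so 1
G_2 [BR]  L=[0]  R=[1]  so 1/2
G_3 [BRR]  L=[0]  R=[1/2,1]  so 1/4
G_4 [BRRR]  L=[0]  R=[1/4,1/2,1]  so 1/8
G_5 [BRRRB]  L=[0,1/8]  R=[1/4,1/2,1]  so 3/16
G_6 [BRRRBB]  L=[0,1/8,3/16]  R=[1/4,1/2,1]  so 7/32
G_7 [BRRRBBR]  L=[0,1/8,3/16]  R=[7/32,1/4,1/2,1]  so 13/64
G_8 [BRRRBBRR]  L=[0,1/8,3/16]  R=[13/64,7/32,1/4,1/2,1]  so 25/128
G_9 [BRRRBBRRB]  L=[0,1/8,3/16,25/128]  R=[13/64,7/32,1/4,1/2,1]  so 51/256
G_10 [BRRRBBRRBR]  L=[0,1/8,3/16,25/128]  R=[51/256,13/64,7/32,1/4,1/2,1]  so 101/512
G_11 [BRRRBBRRBRR]  L=[0,1/8,3/16,25/128]  R=[101/512,51/256,13/64,7/32,1/4,1/2,1]  so 201/1024
G_12 [BRRRBBRRBRRB]  L=[0,1/8,3/16,25/128,201/1024]  R=[101/512,51/256,13/64,7/32,1/4,1/2,1]  so 403/2048
G_13 [BRRRBBRRBRRBR]  L=[0,1/8,3/16,25/128,201/1024]  R=[403/2048,101/512,51/256,13/64,7/32,1/4,1/2,1]  so 805/4096
G_14 [BRRRBBRRBRRBRR]  L=[0,1/8,3/16,25/128,201/1024]  R=[805/4096,403/2048,101/512,51/256,13/64,7/32,1/4,1/2,1]  so 1609/8192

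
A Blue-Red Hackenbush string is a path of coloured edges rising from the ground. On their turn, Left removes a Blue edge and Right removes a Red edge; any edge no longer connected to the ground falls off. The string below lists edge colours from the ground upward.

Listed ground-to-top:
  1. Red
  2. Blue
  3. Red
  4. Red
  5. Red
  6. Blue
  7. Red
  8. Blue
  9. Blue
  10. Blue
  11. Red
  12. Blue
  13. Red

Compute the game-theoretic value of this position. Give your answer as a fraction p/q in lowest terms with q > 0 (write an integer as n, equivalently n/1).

-3723/4096

Build g(s[:k]) for k = 1..13, string s = Red Blue Red Red Red Blue Red Blue Blue Blue Red Blue Red.
1 of 13 · R · max L −∞ · min R 0 → -1
2 of 13 · RB · max L -1 · min R 0 → -1/2
3 of 13 · RBR · max L -1 · min R -1/2 → -3/4
4 of 13 · RBRR · max L -1 · min R -3/4 → -7/8
5 of 13 · RBRRR · max L -1 · min R -7/8 → -15/16
6 of 13 · RBRRRB · max L -15/16 · min R -7/8 → -29/32
7 of 13 · RBRRRBR · max L -15/16 · min R -29/32 → -59/64
8 of 13 · RBRRRBRB · max L -59/64 · min R -29/32 → -117/128
9 of 13 · RBRRRBRBB · max L -117/128 · min R -29/32 → -233/256
10 of 13 · RBRRRBRBBB · max L -233/256 · min R -29/32 → -465/512
11 of 13 · RBRRRBRBBBR · max L -233/256 · min R -465/512 → -931/1024
12 of 13 · RBRRRBRBBBRB · max L -931/1024 · min R -465/512 → -1861/2048
13 of 13 · RBRRRBRBBBRBR · max L -931/1024 · min R -1861/2048 → -3723/4096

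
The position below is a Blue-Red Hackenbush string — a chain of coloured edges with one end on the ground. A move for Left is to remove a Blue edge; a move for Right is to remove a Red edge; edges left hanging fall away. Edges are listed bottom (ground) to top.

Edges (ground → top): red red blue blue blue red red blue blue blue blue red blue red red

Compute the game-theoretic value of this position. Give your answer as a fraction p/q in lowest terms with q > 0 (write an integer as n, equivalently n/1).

-9751/8192

Prefix values for red red blue blue blue red red blue blue blue blue red blue red red via {L|R} + simplicity:
1 of 15 · r · max L −∞ · min R 0 => -1
2 of 15 · rr · max L −∞ · min R -1 => -2
3 of 15 · rrb · max L -2 · min R -1 => -3/2
4 of 15 · rrbb · max L -3/2 · min R -1 => -5/4
5 of 15 · rrbbb · max L -5/4 · min R -1 => -9/8
6 of 15 · rrbbbr · max L -5/4 · min R -9/8 => -19/16
7 of 15 · rrbbbrr · max L -5/4 · min R -19/16 => -39/32
8 of 15 · rrbbbrrb · max L -39/32 · min R -19/16 => -77/64
9 of 15 · rrbbbrrbb · max L -77/64 · min R -19/16 => -153/128
10 of 15 · rrbbbrrbbb · max L -153/128 · min R -19/16 => -305/256
11 of 15 · rrbbbrrbbbb · max L -305/256 · min R -19/16 => -609/512
12 of 15 · rrbbbrrbbbbr · max L -305/256 · min R -609/512 => -1219/1024
13 of 15 · rrbbbrrbbbbrb · max L -1219/1024 · min R -609/512 => -2437/2048
14 of 15 · rrbbbrrbbbbrbr · max L -1219/1024 · min R -2437/2048 => -4875/4096
15 of 15 · rrbbbrrbbbbrbrr · max L -1219/1024 · min R -4875/4096 => -9751/8192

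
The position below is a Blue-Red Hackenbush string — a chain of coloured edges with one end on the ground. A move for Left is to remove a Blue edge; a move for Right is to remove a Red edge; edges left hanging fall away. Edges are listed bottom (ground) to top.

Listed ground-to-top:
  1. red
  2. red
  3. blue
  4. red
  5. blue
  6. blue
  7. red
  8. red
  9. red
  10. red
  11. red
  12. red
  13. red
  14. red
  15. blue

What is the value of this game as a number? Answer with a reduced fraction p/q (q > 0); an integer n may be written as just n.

-13309/8192

Recurse on prefixes of the 15-edge string red red blue red blue blue red red red red red red red red blue:
step 1: add red to get r; options L={ · } R={ 0 } — -1
step 2: add red to get rr; options L={ · } R={ -1,0 } — -2
step 3: add blue to get rrb; options L={ -2 } R={ -1,0 } — -3/2
step 4: add red to get rrbr; options L={ -2 } R={ -3/2,-1,0 } — -7/4
step 5: add blue to get rrbrb; options L={ -2,-7/4 } R={ -3/2,-1,0 } — -13/8
step 6: add blue to get rrbrbb; options L={ -2,-7/4,-13/8 } R={ -3/2,-1,0 } — -25/16
step 7: add red to get rrbrbbr; options L={ -2,-7/4,-13/8 } R={ -25/16,-3/2,-1,0 } — -51/32
step 8: add red to get rrbrbbrr; options L={ -2,-7/4,-13/8 } R={ -51/32,-25/16,-3/2,-1,0 } — -103/64
step 9: add red to get rrbrbbrrr; options L={ -2,-7/4,-13/8 } R={ -103/64,-51/32,-25/16,-3/2,-1,0 } — -207/128
step 10: add red to get rrbrbbrrrr; options L={ -2,-7/4,-13/8 } R={ -207/128,-103/64,-51/32,-25/16,-3/2,-1,0 } — -415/256
step 11: add red to get rrbrbbrrrrr; options L={ -2,-7/4,-13/8 } R={ -415/256,-207/128,-103/64,-51/32,-25/16,-3/2,-1,0 } — -831/512
step 12: add red to get rrbrbbrrrrrr; options L={ -2,-7/4,-13/8 } R={ -831/512,-415/256,-207/128,-103/64,-51/32,-25/16,-3/2,-1,0 } — -1663/1024
step 13: add red to get rrbrbbrrrrrrr; options L={ -2,-7/4,-13/8 } R={ -1663/1024,-831/512,-415/256,-207/128,-103/64,-51/32,-25/16,-3/2,-1,0 } — -3327/2048
step 14: add red to get rrbrbbrrrrrrrr; options L={ -2,-7/4,-13/8 } R={ -3327/2048,-1663/1024,-831/512,-415/256,-207/128,-103/64,-51/32,-25/16,-3/2,-1,0 } — -6655/4096
step 15: add blue to get rrbrbbrrrrrrrrb; options L={ -2,-7/4,-13/8,-6655/4096 } R={ -3327/2048,-1663/1024,-831/512,-415/256,-207/128,-103/64,-51/32,-25/16,-3/2,-1,0 } — -13309/8192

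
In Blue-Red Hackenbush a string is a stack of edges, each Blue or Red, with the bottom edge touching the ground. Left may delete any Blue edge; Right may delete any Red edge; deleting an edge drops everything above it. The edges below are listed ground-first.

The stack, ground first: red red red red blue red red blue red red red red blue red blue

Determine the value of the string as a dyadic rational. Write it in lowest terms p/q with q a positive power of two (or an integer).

-7925/2048

step 1: add red to get r; options L={ (no moves) } R={ 0 } → -1
step 2: add red to get rr; options L={ (no moves) } R={ -1, 0 } → -2
step 3: add red to get rrr; options L={ (no moves) } R={ -2, -1, 0 } → -3
step 4: add red to get rrrr; options L={ (no moves) } R={ -3, -2, -1, 0 } → -4
step 5: add blue to get rrrrb; options L={ -4 } R={ -3, -2, -1, 0 } → -7/2
step 6: add red to get rrrrbr; options L={ -4 } R={ -7/2, -3, -2, -1, 0 } → -15/4
step 7: add red to get rrrrbrr; options L={ -4 } R={ -15/4, -7/2, -3, -2, -1, 0 } → -31/8
step 8: add blue to get rrrrbrrb; options L={ -4, -31/8 } R={ -15/4, -7/2, -3, -2, -1, 0 } → -61/16
step 9: add red to get rrrrbrrbr; options L={ -4, -31/8 } R={ -61/16, -15/4, -7/2, -3, -2, -1, 0 } → -123/32
step 10: add red to get rrrrbrrbrr; options L={ -4, -31/8 } R={ -123/32, -61/16, -15/4, -7/2, -3, -2, -1, 0 } → -247/64
step 11: add red to get rrrrbrrbrrr; options L={ -4, -31/8 } R={ -247/64, -123/32, -61/16, -15/4, -7/2, -3, -2, -1, 0 } → -495/128
step 12: add red to get rrrrbrrbrrrr; options L={ -4, -31/8 } R={ -495/128, -247/64, -123/32, -61/16, -15/4, -7/2, -3, -2, -1, 0 } → -991/256
step 13: add blue to get rrrrbrrbrrrrb; options L={ -4, -31/8, -991/256 } R={ -495/128, -247/64, -123/32, -61/16, -15/4, -7/2, -3, -2, -1, 0 } → -1981/512
step 14: add red to get rrrrbrrbrrrrbr; options L={ -4, -31/8, -991/256 } R={ -1981/512, -495/128, -247/64, -123/32, -61/16, -15/4, -7/2, -3, -2, -1, 0 } → -3963/1024
step 15: add blue to get rrrrbrrbrrrrbrb; options L={ -4, -31/8, -991/256, -3963/1024 } R={ -1981/512, -495/128, -247/64, -123/32, -61/16, -15/4, -7/2, -3, -2, -1, 0 } → -7925/2048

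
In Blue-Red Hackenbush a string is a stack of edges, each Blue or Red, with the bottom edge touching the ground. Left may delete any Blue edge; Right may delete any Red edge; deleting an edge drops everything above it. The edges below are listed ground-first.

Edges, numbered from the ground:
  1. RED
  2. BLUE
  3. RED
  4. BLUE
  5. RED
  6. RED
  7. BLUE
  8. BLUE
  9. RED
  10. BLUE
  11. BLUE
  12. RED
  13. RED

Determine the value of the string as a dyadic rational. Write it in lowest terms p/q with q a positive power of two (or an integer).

-2855/4096

Build v(s[:k]) for k = 1..13, string s = RED BLUE RED BLUE RED RED BLUE BLUE RED BLUE BLUE RED RED.
v(R) = { none | 0 } — -1
v(RB) = { -1 | 0 } — -1/2
v(RBR) = { -1 | -1/2; 0 } — -3/4
v(RBRB) = { -1; -3/4 | -1/2; 0 } — -5/8
v(RBRBR) = { -1; -3/4 | -5/8; -1/2; 0 } — -11/16
v(RBRBRR) = { -1; -3/4 | -11/16; -5/8; -1/2; 0 } — -23/32
v(RBRBRRB) = { -1; -3/4; -23/32 | -11/16; -5/8; -1/2; 0 } — -45/64
v(RBRBRRBB) = { -1; -3/4; -23/32; -45/64 | -11/16; -5/8; -1/2; 0 } — -89/128
v(RBRBRRBBR) = { -1; -3/4; -23/32; -45/64 | -89/128; -11/16; -5/8; -1/2; 0 } — -179/256
v(RBRBRRBBRB) = { -1; -3/4; -23/32; -45/64; -179/256 | -89/128; -11/16; -5/8; -1/2; 0 } — -357/512
v(RBRBRRBBRBB) = { -1; -3/4; -23/32; -45/64; -179/256; -357/512 | -89/128; -11/16; -5/8; -1/2; 0 } — -713/1024
v(RBRBRRBBRBBR) = { -1; -3/4; -23/32; -45/64; -179/256; -357/512 | -713/1024; -89/128; -11/16; -5/8; -1/2; 0 } — -1427/2048
v(RBRBRRBBRBBRR) = { -1; -3/4; -23/32; -45/64; -179/256; -357/512 | -1427/2048; -713/1024; -89/128; -11/16; -5/8; -1/2; 0 } — -2855/4096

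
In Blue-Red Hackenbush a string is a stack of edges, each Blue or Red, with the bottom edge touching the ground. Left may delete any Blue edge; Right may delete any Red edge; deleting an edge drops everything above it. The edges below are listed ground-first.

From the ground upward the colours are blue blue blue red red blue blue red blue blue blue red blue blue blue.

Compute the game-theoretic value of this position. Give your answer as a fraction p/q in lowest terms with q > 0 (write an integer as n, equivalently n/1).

9967/4096

Build v(s[:k]) for k = 1..15, string s = blue blue blue red red blue blue red blue blue blue red blue blue blue.
v_1 [b]  L=[0]  R=[]  — 1
v_2 [bb]  L=[0 1]  R=[]  — 2
v_3 [bbb]  L=[0 1 2]  R=[]  — 3
v_4 [bbbr]  L=[0 1 2]  R=[3]  — 5/2
v_5 [bbbrr]  L=[0 1 2]  R=[5/2 3]  — 9/4
v_6 [bbbrrb]  L=[0 1 2 9/4]  R=[5/2 3]  — 19/8
v_7 [bbbrrbb]  L=[0 1 2 9/4 19/8]  R=[5/2 3]  — 39/16
v_8 [bbbrrbbr]  L=[0 1 2 9/4 19/8]  R=[39/16 5/2 3]  — 77/32
v_9 [bbbrrbbrb]  L=[0 1 2 9/4 19/8 77/32]  R=[39/16 5/2 3]  — 155/64
v_10 [bbbrrbbrbb]  L=[0 1 2 9/4 19/8 77/32 155/64]  R=[39/16 5/2 3]  — 311/128
v_11 [bbbrrbbrbbb]  L=[0 1 2 9/4 19/8 77/32 155/64 311/128]  R=[39/16 5/2 3]  — 623/256
v_12 [bbbrrbbrbbbr]  L=[0 1 2 9/4 19/8 77/32 155/64 311/128]  R=[623/256 39/16 5/2 3]  — 1245/512
v_13 [bbbrrbbrbbbrb]  L=[0 1 2 9/4 19/8 77/32 155/64 311/128 1245/512]  R=[623/256 39/16 5/2 3]  — 2491/1024
v_14 [bbbrrbbrbbbrbb]  L=[0 1 2 9/4 19/8 77/32 155/64 311/128 1245/512 2491/1024]  R=[623/256 39/16 5/2 3]  — 4983/2048
v_15 [bbbrrbbrbbbrbbb]  L=[0 1 2 9/4 19/8 77/32 155/64 311/128 1245/512 2491/1024 4983/2048]  R=[623/256 39/16 5/2 3]  — 9967/4096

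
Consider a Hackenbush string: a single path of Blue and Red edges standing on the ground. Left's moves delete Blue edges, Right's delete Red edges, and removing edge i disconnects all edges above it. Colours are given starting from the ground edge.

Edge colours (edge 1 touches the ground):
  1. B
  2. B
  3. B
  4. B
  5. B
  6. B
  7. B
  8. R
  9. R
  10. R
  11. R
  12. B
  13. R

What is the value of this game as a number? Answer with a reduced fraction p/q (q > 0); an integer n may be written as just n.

389/64

Prefix values for B B B B B B B R R R R B R via {L|R} + simplicity:
value_1 [B]  L=[0]  R=[(no moves)]  => 1
value_2 [BB]  L=[0,1]  R=[(no moves)]  => 2
value_3 [BBB]  L=[0,1,2]  R=[(no moves)]  => 3
value_4 [BBBB]  L=[0,1,2,3]  R=[(no moves)]  => 4
value_5 [BBBBB]  L=[0,1,2,3,4]  R=[(no moves)]  => 5
value_6 [BBBBBB]  L=[0,1,2,3,4,5]  R=[(no moves)]  => 6
value_7 [BBBBBBB]  L=[0,1,2,3,4,5,6]  R=[(no moves)]  => 7
value_8 [BBBBBBBR]  L=[0,1,2,3,4,5,6]  R=[7]  => 13/2
value_9 [BBBBBBBRR]  L=[0,1,2,3,4,5,6]  R=[13/2,7]  => 25/4
value_10 [BBBBBBBRRR]  L=[0,1,2,3,4,5,6]  R=[25/4,13/2,7]  => 49/8
value_11 [BBBBBBBRRRR]  L=[0,1,2,3,4,5,6]  R=[49/8,25/4,13/2,7]  => 97/16
value_12 [BBBBBBBRRRRB]  L=[0,1,2,3,4,5,6,97/16]  R=[49/8,25/4,13/2,7]  => 195/32
value_13 [BBBBBBBRRRRBR]  L=[0,1,2,3,4,5,6,97/16]  R=[195/32,49/8,25/4,13/2,7]  => 389/64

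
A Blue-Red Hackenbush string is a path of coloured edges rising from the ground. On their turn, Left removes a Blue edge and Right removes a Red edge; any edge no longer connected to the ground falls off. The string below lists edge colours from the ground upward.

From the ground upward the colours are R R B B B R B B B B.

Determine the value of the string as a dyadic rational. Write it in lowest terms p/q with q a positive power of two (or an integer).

-289/256

g_1 [R]  L=[∅]  R=[0]  -> -1
g_2 [RR]  L=[∅]  R=[-1; 0]  -> -2
g_3 [RRB]  L=[-2]  R=[-1; 0]  -> -3/2
g_4 [RRBB]  L=[-2; -3/2]  R=[-1; 0]  -> -5/4
g_5 [RRBBB]  L=[-2; -3/2; -5/4]  R=[-1; 0]  -> -9/8
g_6 [RRBBBR]  L=[-2; -3/2; -5/4]  R=[-9/8; -1; 0]  -> -19/16
g_7 [RRBBBRB]  L=[-2; -3/2; -5/4; -19/16]  R=[-9/8; -1; 0]  -> -37/32
g_8 [RRBBBRBB]  L=[-2; -3/2; -5/4; -19/16; -37/32]  R=[-9/8; -1; 0]  -> -73/64
g_9 [RRBBBRBBB]  L=[-2; -3/2; -5/4; -19/16; -37/32; -73/64]  R=[-9/8; -1; 0]  -> -145/128
g_10 [RRBBBRBBBB]  L=[-2; -3/2; -5/4; -19/16; -37/32; -73/64; -145/128]  R=[-9/8; -1; 0]  -> -289/256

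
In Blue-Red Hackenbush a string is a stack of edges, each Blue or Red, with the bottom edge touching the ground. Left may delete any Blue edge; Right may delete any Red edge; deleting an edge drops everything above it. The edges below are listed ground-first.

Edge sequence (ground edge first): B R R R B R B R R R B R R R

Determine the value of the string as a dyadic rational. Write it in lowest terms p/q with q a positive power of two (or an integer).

1297/8192

Prefix values for B R R R B R B R R R B R R R via {L|R} + simplicity:
B: Left { 0 }, Right { (no moves) } -> simplest 1
BR: Left { 0 }, Right { 1 } -> simplest 1/2
BRR: Left { 0 }, Right { 1/2 1 } -> simplest 1/4
BRRR: Left { 0 }, Right { 1/4 1/2 1 } -> simplest 1/8
BRRRB: Left { 0 1/8 }, Right { 1/4 1/2 1 } -> simplest 3/16
BRRRBR: Left { 0 1/8 }, Right { 3/16 1/4 1/2 1 } -> simplest 5/32
BRRRBRB: Left { 0 1/8 5/32 }, Right { 3/16 1/4 1/2 1 } -> simplest 11/64
BRRRBRBR: Left { 0 1/8 5/32 }, Right { 11/64 3/16 1/4 1/2 1 } -> simplest 21/128
BRRRBRBRR: Left { 0 1/8 5/32 }, Right { 21/128 11/64 3/16 1/4 1/2 1 } -> simplest 41/256
BRRRBRBRRR: Left { 0 1/8 5/32 }, Right { 41/256 21/128 11/64 3/16 1/4 1/2 1 } -> simplest 81/512
BRRRBRBRRRB: Left { 0 1/8 5/32 81/512 }, Right { 41/256 21/128 11/64 3/16 1/4 1/2 1 } -> simplest 163/1024
BRRRBRBRRRBR: Left { 0 1/8 5/32 81/512 }, Right { 163/1024 41/256 21/128 11/64 3/16 1/4 1/2 1 } -> simplest 325/2048
BRRRBRBRRRBRR: Left { 0 1/8 5/32 81/512 }, Right { 325/2048 163/1024 41/256 21/128 11/64 3/16 1/4 1/2 1 } -> simplest 649/4096
BRRRBRBRRRBRRR: Left { 0 1/8 5/32 81/512 }, Right { 649/4096 325/2048 163/1024 41/256 21/128 11/64 3/16 1/4 1/2 1 } -> simplest 1297/8192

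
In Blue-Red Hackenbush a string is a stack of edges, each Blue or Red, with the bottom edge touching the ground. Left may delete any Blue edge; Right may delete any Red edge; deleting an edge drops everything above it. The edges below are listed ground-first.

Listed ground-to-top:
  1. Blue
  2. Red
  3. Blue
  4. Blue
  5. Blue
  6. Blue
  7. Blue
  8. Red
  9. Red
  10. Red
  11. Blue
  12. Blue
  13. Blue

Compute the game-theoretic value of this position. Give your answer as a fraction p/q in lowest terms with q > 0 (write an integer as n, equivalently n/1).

1 of 13 · B · max L 0 · min R +∞ ⇒ 1
2 of 13 · BR · max L 0 · min R 1 ⇒ 1/2
3 of 13 · BRB · max L 1/2 · min R 1 ⇒ 3/4
4 of 13 · BRBB · max L 3/4 · min R 1 ⇒ 7/8
5 of 13 · BRBBB · max L 7/8 · min R 1 ⇒ 15/16
6 of 13 · BRBBBB · max L 15/16 · min R 1 ⇒ 31/32
7 of 13 · BRBBBBB · max L 31/32 · min R 1 ⇒ 63/64
8 of 13 · BRBBBBBR · max L 31/32 · min R 63/64 ⇒ 125/128
9 of 13 · BRBBBBBRR · max L 31/32 · min R 125/128 ⇒ 249/256
10 of 13 · BRBBBBBRRR · max L 31/32 · min R 249/256 ⇒ 497/512
11 of 13 · BRBBBBBRRRB · max L 497/512 · min R 249/256 ⇒ 995/1024
12 of 13 · BRBBBBBRRRBB · max L 995/1024 · min R 249/256 ⇒ 1991/2048
13 of 13 · BRBBBBBRRRBBB · max L 1991/2048 · min R 249/256 ⇒ 3983/4096

3983/4096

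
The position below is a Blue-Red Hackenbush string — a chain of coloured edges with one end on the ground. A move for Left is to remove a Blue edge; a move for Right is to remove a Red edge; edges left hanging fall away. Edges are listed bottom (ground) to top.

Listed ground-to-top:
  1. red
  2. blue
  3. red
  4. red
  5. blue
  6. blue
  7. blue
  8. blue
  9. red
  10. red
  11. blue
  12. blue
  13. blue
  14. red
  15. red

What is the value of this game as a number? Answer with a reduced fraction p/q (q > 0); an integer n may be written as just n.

Prefix values for red blue red red blue blue blue blue red red blue blue blue red red via {L|R} + simplicity:
G_1 [r]  L=[none]  R=[0]  = -1
G_2 [rb]  L=[-1]  R=[0]  = -1/2
G_3 [rbr]  L=[-1]  R=[-1/2 0]  = -3/4
G_4 [rbrr]  L=[-1]  R=[-3/4 -1/2 0]  = -7/8
G_5 [rbrrb]  L=[-1 -7/8]  R=[-3/4 -1/2 0]  = -13/16
G_6 [rbrrbb]  L=[-1 -7/8 -13/16]  R=[-3/4 -1/2 0]  = -25/32
G_7 [rbrrbbb]  L=[-1 -7/8 -13/16 -25/32]  R=[-3/4 -1/2 0]  = -49/64
G_8 [rbrrbbbb]  L=[-1 -7/8 -13/16 -25/32 -49/64]  R=[-3/4 -1/2 0]  = -97/128
G_9 [rbrrbbbbr]  L=[-1 -7/8 -13/16 -25/32 -49/64]  R=[-97/128 -3/4 -1/2 0]  = -195/256
G_10 [rbrrbbbbrr]  L=[-1 -7/8 -13/16 -25/32 -49/64]  R=[-195/256 -97/128 -3/4 -1/2 0]  = -391/512
G_11 [rbrrbbbbrrb]  L=[-1 -7/8 -13/16 -25/32 -49/64 -391/512]  R=[-195/256 -97/128 -3/4 -1/2 0]  = -781/1024
G_12 [rbrrbbbbrrbb]  L=[-1 -7/8 -13/16 -25/32 -49/64 -391/512 -781/1024]  R=[-195/256 -97/128 -3/4 -1/2 0]  = -1561/2048
G_13 [rbrrbbbbrrbbb]  L=[-1 -7/8 -13/16 -25/32 -49/64 -391/512 -781/1024 -1561/2048]  R=[-195/256 -97/128 -3/4 -1/2 0]  = -3121/4096
G_14 [rbrrbbbbrrbbbr]  L=[-1 -7/8 -13/16 -25/32 -49/64 -391/512 -781/1024 -1561/2048]  R=[-3121/4096 -195/256 -97/128 -3/4 -1/2 0]  = -6243/8192
G_15 [rbrrbbbbrrbbbrr]  L=[-1 -7/8 -13/16 -25/32 -49/64 -391/512 -781/1024 -1561/2048]  R=[-6243/8192 -3121/4096 -195/256 -97/128 -3/4 -1/2 0]  = -12487/16384

-12487/16384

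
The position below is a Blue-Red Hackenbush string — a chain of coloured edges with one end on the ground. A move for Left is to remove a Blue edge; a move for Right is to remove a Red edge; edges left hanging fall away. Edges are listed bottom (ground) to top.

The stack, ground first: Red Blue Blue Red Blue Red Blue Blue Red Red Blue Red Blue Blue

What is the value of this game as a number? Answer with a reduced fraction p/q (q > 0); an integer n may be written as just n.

Recurse on prefixes of the 14-edge string Red Blue Blue Red Blue Red Blue Blue Red Red Blue Red Blue Blue:
R: Left {  }, Right { 0 } → simplest -1
RB: Left { -1 }, Right { 0 } → simplest -1/2
RBB: Left { -1 -1/2 }, Right { 0 } → simplest -1/4
RBBR: Left { -1 -1/2 }, Right { -1/4 0 } → simplest -3/8
RBBRB: Left { -1 -1/2 -3/8 }, Right { -1/4 0 } → simplest -5/16
RBBRBR: Left { -1 -1/2 -3/8 }, Right { -5/16 -1/4 0 } → simplest -11/32
RBBRBRB: Left { -1 -1/2 -3/8 -11/32 }, Right { -5/16 -1/4 0 } → simplest -21/64
RBBRBRBB: Left { -1 -1/2 -3/8 -11/32 -21/64 }, Right { -5/16 -1/4 0 } → simplest -41/128
RBBRBRBBR: Left { -1 -1/2 -3/8 -11/32 -21/64 }, Right { -41/128 -5/16 -1/4 0 } → simplest -83/256
RBBRBRBBRR: Left { -1 -1/2 -3/8 -11/32 -21/64 }, Right { -83/256 -41/128 -5/16 -1/4 0 } → simplest -167/512
RBBRBRBBRRB: Left { -1 -1/2 -3/8 -11/32 -21/64 -167/512 }, Right { -83/256 -41/128 -5/16 -1/4 0 } → simplest -333/1024
RBBRBRBBRRBR: Left { -1 -1/2 -3/8 -11/32 -21/64 -167/512 }, Right { -333/1024 -83/256 -41/128 -5/16 -1/4 0 } → simplest -667/2048
RBBRBRBBRRBRB: Left { -1 -1/2 -3/8 -11/32 -21/64 -167/512 -667/2048 }, Right { -333/1024 -83/256 -41/128 -5/16 -1/4 0 } → simplest -1333/4096
RBBRBRBBRRBRBB: Left { -1 -1/2 -3/8 -11/32 -21/64 -167/512 -667/2048 -1333/4096 }, Right { -333/1024 -83/256 -41/128 -5/16 -1/4 0 } → simplest -2665/8192

-2665/8192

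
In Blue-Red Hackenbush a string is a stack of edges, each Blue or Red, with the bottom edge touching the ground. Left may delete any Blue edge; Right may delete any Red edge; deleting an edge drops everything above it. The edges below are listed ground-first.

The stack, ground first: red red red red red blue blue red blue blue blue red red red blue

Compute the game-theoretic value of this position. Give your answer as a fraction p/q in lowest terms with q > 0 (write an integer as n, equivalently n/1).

Build G(s[:k]) for k = 1..15, string s = red red red red red blue blue red blue blue blue red red red blue.
G_1 [r]  L=[∅]  R=[0]  = -1
G_2 [rr]  L=[∅]  R=[-1 0]  = -2
G_3 [rrr]  L=[∅]  R=[-2 -1 0]  = -3
G_4 [rrrr]  L=[∅]  R=[-3 -2 -1 0]  = -4
G_5 [rrrrr]  L=[∅]  R=[-4 -3 -2 -1 0]  = -5
G_6 [rrrrrb]  L=[-5]  R=[-4 -3 -2 -1 0]  = -9/2
G_7 [rrrrrbb]  L=[-5 -9/2]  R=[-4 -3 -2 -1 0]  = -17/4
G_8 [rrrrrbbr]  L=[-5 -9/2]  R=[-17/4 -4 -3 -2 -1 0]  = -35/8
G_9 [rrrrrbbrb]  L=[-5 -9/2 -35/8]  R=[-17/4 -4 -3 -2 -1 0]  = -69/16
G_10 [rrrrrbbrbb]  L=[-5 -9/2 -35/8 -69/16]  R=[-17/4 -4 -3 -2 -1 0]  = -137/32
G_11 [rrrrrbbrbbb]  L=[-5 -9/2 -35/8 -69/16 -137/32]  R=[-17/4 -4 -3 -2 -1 0]  = -273/64
G_12 [rrrrrbbrbbbr]  L=[-5 -9/2 -35/8 -69/16 -137/32]  R=[-273/64 -17/4 -4 -3 -2 -1 0]  = -547/128
G_13 [rrrrrbbrbbbrr]  L=[-5 -9/2 -35/8 -69/16 -137/32]  R=[-547/128 -273/64 -17/4 -4 -3 -2 -1 0]  = -1095/256
G_14 [rrrrrbbrbbbrrr]  L=[-5 -9/2 -35/8 -69/16 -137/32]  R=[-1095/256 -547/128 -273/64 -17/4 -4 -3 -2 -1 0]  = -2191/512
G_15 [rrrrrbbrbbbrrrb]  L=[-5 -9/2 -35/8 -69/16 -137/32 -2191/512]  R=[-1095/256 -547/128 -273/64 -17/4 -4 -3 -2 -1 0]  = -4381/1024

-4381/1024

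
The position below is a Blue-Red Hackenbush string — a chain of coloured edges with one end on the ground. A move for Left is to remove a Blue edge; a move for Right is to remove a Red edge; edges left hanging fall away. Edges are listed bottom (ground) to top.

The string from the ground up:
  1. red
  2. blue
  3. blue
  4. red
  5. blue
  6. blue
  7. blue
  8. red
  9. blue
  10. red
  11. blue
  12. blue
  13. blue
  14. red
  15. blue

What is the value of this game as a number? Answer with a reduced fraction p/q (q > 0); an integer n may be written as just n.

-4421/16384

Prefix values for red blue blue red blue blue blue red blue red blue blue blue red blue via {L|R} + simplicity:
edge 1 of 15 (red): { (no moves) | 0 } so -1
edge 2 of 15 (blue): { -1 | 0 } so -1/2
edge 3 of 15 (blue): { -1; -1/2 | 0 } so -1/4
edge 4 of 15 (red): { -1; -1/2 | -1/4; 0 } so -3/8
edge 5 of 15 (blue): { -1; -1/2; -3/8 | -1/4; 0 } so -5/16
edge 6 of 15 (blue): { -1; -1/2; -3/8; -5/16 | -1/4; 0 } so -9/32
edge 7 of 15 (blue): { -1; -1/2; -3/8; -5/16; -9/32 | -1/4; 0 } so -17/64
edge 8 of 15 (red): { -1; -1/2; -3/8; -5/16; -9/32 | -17/64; -1/4; 0 } so -35/128
edge 9 of 15 (blue): { -1; -1/2; -3/8; -5/16; -9/32; -35/128 | -17/64; -1/4; 0 } so -69/256
edge 10 of 15 (red): { -1; -1/2; -3/8; -5/16; -9/32; -35/128 | -69/256; -17/64; -1/4; 0 } so -139/512
edge 11 of 15 (blue): { -1; -1/2; -3/8; -5/16; -9/32; -35/128; -139/512 | -69/256; -17/64; -1/4; 0 } so -277/1024
edge 12 of 15 (blue): { -1; -1/2; -3/8; -5/16; -9/32; -35/128; -139/512; -277/1024 | -69/256; -17/64; -1/4; 0 } so -553/2048
edge 13 of 15 (blue): { -1; -1/2; -3/8; -5/16; -9/32; -35/128; -139/512; -277/1024; -553/2048 | -69/256; -17/64; -1/4; 0 } so -1105/4096
edge 14 of 15 (red): { -1; -1/2; -3/8; -5/16; -9/32; -35/128; -139/512; -277/1024; -553/2048 | -1105/4096; -69/256; -17/64; -1/4; 0 } so -2211/8192
edge 15 of 15 (blue): { -1; -1/2; -3/8; -5/16; -9/32; -35/128; -139/512; -277/1024; -553/2048; -2211/8192 | -1105/4096; -69/256; -17/64; -1/4; 0 } so -4421/16384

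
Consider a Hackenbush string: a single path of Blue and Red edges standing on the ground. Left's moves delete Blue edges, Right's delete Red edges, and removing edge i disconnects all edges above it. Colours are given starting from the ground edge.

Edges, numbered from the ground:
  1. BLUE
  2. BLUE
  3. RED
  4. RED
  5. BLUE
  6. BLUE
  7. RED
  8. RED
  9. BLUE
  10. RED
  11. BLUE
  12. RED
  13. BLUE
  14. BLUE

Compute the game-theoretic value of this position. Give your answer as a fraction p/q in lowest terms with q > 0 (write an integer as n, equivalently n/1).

Recurse on prefixes of the 14-edge string BLUE BLUE RED RED BLUE BLUE RED RED BLUE RED BLUE RED BLUE BLUE:
B: Left { 0 }, Right { ∅ } = simplest 1
BB: Left { 0, 1 }, Right { ∅ } = simplest 2
BBR: Left { 0, 1 }, Right { 2 } = simplest 3/2
BBRR: Left { 0, 1 }, Right { 3/2, 2 } = simplest 5/4
BBRRB: Left { 0, 1, 5/4 }, Right { 3/2, 2 } = simplest 11/8
BBRRBB: Left { 0, 1, 5/4, 11/8 }, Right { 3/2, 2 } = simplest 23/16
BBRRBBR: Left { 0, 1, 5/4, 11/8 }, Right { 23/16, 3/2, 2 } = simplest 45/32
BBRRBBRR: Left { 0, 1, 5/4, 11/8 }, Right { 45/32, 23/16, 3/2, 2 } = simplest 89/64
BBRRBBRRB: Left { 0, 1, 5/4, 11/8, 89/64 }, Right { 45/32, 23/16, 3/2, 2 } = simplest 179/128
BBRRBBRRBR: Left { 0, 1, 5/4, 11/8, 89/64 }, Right { 179/128, 45/32, 23/16, 3/2, 2 } = simplest 357/256
BBRRBBRRBRB: Left { 0, 1, 5/4, 11/8, 89/64, 357/256 }, Right { 179/128, 45/32, 23/16, 3/2, 2 } = simplest 715/512
BBRRBBRRBRBR: Left { 0, 1, 5/4, 11/8, 89/64, 357/256 }, Right { 715/512, 179/128, 45/32, 23/16, 3/2, 2 } = simplest 1429/1024
BBRRBBRRBRBRB: Left { 0, 1, 5/4, 11/8, 89/64, 357/256, 1429/1024 }, Right { 715/512, 179/128, 45/32, 23/16, 3/2, 2 } = simplest 2859/2048
BBRRBBRRBRBRBB: Left { 0, 1, 5/4, 11/8, 89/64, 357/256, 1429/1024, 2859/2048 }, Right { 715/512, 179/128, 45/32, 23/16, 3/2, 2 } = simplest 5719/4096

5719/4096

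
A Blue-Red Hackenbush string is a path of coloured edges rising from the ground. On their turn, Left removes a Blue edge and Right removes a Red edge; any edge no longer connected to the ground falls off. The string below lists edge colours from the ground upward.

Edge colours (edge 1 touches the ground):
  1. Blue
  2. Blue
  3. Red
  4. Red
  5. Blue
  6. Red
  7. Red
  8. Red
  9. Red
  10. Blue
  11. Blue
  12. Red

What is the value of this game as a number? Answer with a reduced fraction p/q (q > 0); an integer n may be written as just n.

1293/1024

1 of 12 · B · max L 0 · min R +∞ -> 1
2 of 12 · BB · max L 1 · min R +∞ -> 2
3 of 12 · BBR · max L 1 · min R 2 -> 3/2
4 of 12 · BBRR · max L 1 · min R 3/2 -> 5/4
5 of 12 · BBRRB · max L 5/4 · min R 3/2 -> 11/8
6 of 12 · BBRRBR · max L 5/4 · min R 11/8 -> 21/16
7 of 12 · BBRRBRR · max L 5/4 · min R 21/16 -> 41/32
8 of 12 · BBRRBRRR · max L 5/4 · min R 41/32 -> 81/64
9 of 12 · BBRRBRRRR · max L 5/4 · min R 81/64 -> 161/128
10 of 12 · BBRRBRRRRB · max L 161/128 · min R 81/64 -> 323/256
11 of 12 · BBRRBRRRRBB · max L 323/256 · min R 81/64 -> 647/512
12 of 12 · BBRRBRRRRBBR · max L 323/256 · min R 647/512 -> 1293/1024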